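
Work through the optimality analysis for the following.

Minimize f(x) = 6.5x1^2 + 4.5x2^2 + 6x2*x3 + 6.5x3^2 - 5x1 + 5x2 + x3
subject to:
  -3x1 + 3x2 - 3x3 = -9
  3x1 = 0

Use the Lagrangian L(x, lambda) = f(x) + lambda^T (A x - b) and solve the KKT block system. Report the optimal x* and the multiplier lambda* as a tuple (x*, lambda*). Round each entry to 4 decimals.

Form the Lagrangian:
  L(x, lambda) = (1/2) x^T Q x + c^T x + lambda^T (A x - b)
Stationarity (grad_x L = 0): Q x + c + A^T lambda = 0.
Primal feasibility: A x = b.

This gives the KKT block system:
  [ Q   A^T ] [ x     ]   [-c ]
  [ A    0  ] [ lambda ] = [ b ]

Solving the linear system:
  x*      = (0, -1.8529, 1.1471)
  lambda* = (1.598, 3.2647)
  f(x*)   = 3.1324

x* = (0, -1.8529, 1.1471), lambda* = (1.598, 3.2647)


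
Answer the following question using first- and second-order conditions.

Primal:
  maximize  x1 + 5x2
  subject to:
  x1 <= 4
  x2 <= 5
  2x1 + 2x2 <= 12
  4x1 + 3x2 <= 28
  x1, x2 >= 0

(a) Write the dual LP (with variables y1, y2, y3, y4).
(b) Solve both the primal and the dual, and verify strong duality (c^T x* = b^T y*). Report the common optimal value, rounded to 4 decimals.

The standard primal-dual pair for 'max c^T x s.t. A x <= b, x >= 0' is:
  Dual:  min b^T y  s.t.  A^T y >= c,  y >= 0.

So the dual LP is:
  minimize  4y1 + 5y2 + 12y3 + 28y4
  subject to:
    y1 + 2y3 + 4y4 >= 1
    y2 + 2y3 + 3y4 >= 5
    y1, y2, y3, y4 >= 0

Solving the primal: x* = (1, 5).
  primal value c^T x* = 26.
Solving the dual: y* = (0, 4, 0.5, 0).
  dual value b^T y* = 26.
Strong duality: c^T x* = b^T y*. Confirmed.

26


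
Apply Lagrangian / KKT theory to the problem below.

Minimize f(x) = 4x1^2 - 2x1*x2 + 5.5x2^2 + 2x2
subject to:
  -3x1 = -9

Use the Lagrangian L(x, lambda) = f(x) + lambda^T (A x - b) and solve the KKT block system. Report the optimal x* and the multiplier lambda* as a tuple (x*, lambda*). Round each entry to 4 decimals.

Form the Lagrangian:
  L(x, lambda) = (1/2) x^T Q x + c^T x + lambda^T (A x - b)
Stationarity (grad_x L = 0): Q x + c + A^T lambda = 0.
Primal feasibility: A x = b.

This gives the KKT block system:
  [ Q   A^T ] [ x     ]   [-c ]
  [ A    0  ] [ lambda ] = [ b ]

Solving the linear system:
  x*      = (3, 0.3636)
  lambda* = (7.7576)
  f(x*)   = 35.2727

x* = (3, 0.3636), lambda* = (7.7576)


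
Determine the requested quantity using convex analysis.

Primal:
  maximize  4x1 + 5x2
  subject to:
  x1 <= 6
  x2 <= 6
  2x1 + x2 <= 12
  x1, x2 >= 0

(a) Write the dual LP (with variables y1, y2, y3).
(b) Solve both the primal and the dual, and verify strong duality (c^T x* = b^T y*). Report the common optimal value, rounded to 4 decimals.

The standard primal-dual pair for 'max c^T x s.t. A x <= b, x >= 0' is:
  Dual:  min b^T y  s.t.  A^T y >= c,  y >= 0.

So the dual LP is:
  minimize  6y1 + 6y2 + 12y3
  subject to:
    y1 + 2y3 >= 4
    y2 + y3 >= 5
    y1, y2, y3 >= 0

Solving the primal: x* = (3, 6).
  primal value c^T x* = 42.
Solving the dual: y* = (0, 3, 2).
  dual value b^T y* = 42.
Strong duality: c^T x* = b^T y*. Confirmed.

42


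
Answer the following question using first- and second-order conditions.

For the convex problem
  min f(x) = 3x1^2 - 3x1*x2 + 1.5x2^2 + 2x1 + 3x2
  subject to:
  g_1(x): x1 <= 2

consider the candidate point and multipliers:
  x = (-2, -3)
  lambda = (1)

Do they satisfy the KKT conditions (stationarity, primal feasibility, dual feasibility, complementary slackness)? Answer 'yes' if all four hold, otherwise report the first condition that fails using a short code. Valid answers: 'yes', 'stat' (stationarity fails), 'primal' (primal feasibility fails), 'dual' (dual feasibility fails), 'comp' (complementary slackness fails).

Gradient of f: grad f(x) = Q x + c = (-1, 0)
Constraint values g_i(x) = a_i^T x - b_i:
  g_1((-2, -3)) = -4
Stationarity residual: grad f(x) + sum_i lambda_i a_i = (0, 0)
  -> stationarity OK
Primal feasibility (all g_i <= 0): OK
Dual feasibility (all lambda_i >= 0): OK
Complementary slackness (lambda_i * g_i(x) = 0 for all i): FAILS

Verdict: the first failing condition is complementary_slackness -> comp.

comp


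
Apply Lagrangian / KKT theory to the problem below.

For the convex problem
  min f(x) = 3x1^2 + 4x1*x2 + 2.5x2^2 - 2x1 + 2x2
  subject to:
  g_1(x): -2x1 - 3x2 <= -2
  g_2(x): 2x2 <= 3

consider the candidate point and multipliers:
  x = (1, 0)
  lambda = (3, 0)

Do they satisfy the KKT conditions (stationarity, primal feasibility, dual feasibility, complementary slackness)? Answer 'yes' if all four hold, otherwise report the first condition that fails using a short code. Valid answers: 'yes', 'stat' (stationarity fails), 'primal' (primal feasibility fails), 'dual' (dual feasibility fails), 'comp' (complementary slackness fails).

Gradient of f: grad f(x) = Q x + c = (4, 6)
Constraint values g_i(x) = a_i^T x - b_i:
  g_1((1, 0)) = 0
  g_2((1, 0)) = -3
Stationarity residual: grad f(x) + sum_i lambda_i a_i = (-2, -3)
  -> stationarity FAILS
Primal feasibility (all g_i <= 0): OK
Dual feasibility (all lambda_i >= 0): OK
Complementary slackness (lambda_i * g_i(x) = 0 for all i): OK

Verdict: the first failing condition is stationarity -> stat.

stat


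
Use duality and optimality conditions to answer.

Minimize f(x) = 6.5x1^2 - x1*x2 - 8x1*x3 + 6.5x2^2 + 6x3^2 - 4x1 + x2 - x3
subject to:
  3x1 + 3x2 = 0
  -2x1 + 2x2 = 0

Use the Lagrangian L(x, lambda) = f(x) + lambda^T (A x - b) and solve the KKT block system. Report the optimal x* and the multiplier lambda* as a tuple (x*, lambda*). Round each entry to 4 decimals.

Form the Lagrangian:
  L(x, lambda) = (1/2) x^T Q x + c^T x + lambda^T (A x - b)
Stationarity (grad_x L = 0): Q x + c + A^T lambda = 0.
Primal feasibility: A x = b.

This gives the KKT block system:
  [ Q   A^T ] [ x     ]   [-c ]
  [ A    0  ] [ lambda ] = [ b ]

Solving the linear system:
  x*      = (0, 0, 0.0833)
  lambda* = (0.6111, -1.4167)
  f(x*)   = -0.0417

x* = (0, 0, 0.0833), lambda* = (0.6111, -1.4167)


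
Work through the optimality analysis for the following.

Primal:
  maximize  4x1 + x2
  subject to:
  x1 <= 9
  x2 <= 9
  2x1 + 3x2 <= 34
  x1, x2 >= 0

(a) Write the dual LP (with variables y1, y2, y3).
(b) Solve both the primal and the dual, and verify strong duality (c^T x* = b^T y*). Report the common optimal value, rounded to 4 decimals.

The standard primal-dual pair for 'max c^T x s.t. A x <= b, x >= 0' is:
  Dual:  min b^T y  s.t.  A^T y >= c,  y >= 0.

So the dual LP is:
  minimize  9y1 + 9y2 + 34y3
  subject to:
    y1 + 2y3 >= 4
    y2 + 3y3 >= 1
    y1, y2, y3 >= 0

Solving the primal: x* = (9, 5.3333).
  primal value c^T x* = 41.3333.
Solving the dual: y* = (3.3333, 0, 0.3333).
  dual value b^T y* = 41.3333.
Strong duality: c^T x* = b^T y*. Confirmed.

41.3333


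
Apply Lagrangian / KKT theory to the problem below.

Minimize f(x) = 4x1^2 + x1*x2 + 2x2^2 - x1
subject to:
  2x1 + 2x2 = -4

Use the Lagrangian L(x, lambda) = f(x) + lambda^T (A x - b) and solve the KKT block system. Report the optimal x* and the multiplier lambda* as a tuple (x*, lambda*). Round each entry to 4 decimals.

Form the Lagrangian:
  L(x, lambda) = (1/2) x^T Q x + c^T x + lambda^T (A x - b)
Stationarity (grad_x L = 0): Q x + c + A^T lambda = 0.
Primal feasibility: A x = b.

This gives the KKT block system:
  [ Q   A^T ] [ x     ]   [-c ]
  [ A    0  ] [ lambda ] = [ b ]

Solving the linear system:
  x*      = (-0.5, -1.5)
  lambda* = (3.25)
  f(x*)   = 6.75

x* = (-0.5, -1.5), lambda* = (3.25)


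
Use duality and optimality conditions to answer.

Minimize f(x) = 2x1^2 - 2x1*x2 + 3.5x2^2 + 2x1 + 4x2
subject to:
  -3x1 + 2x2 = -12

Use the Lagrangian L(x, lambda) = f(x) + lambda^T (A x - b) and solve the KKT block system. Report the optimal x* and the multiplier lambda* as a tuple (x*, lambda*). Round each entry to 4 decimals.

Form the Lagrangian:
  L(x, lambda) = (1/2) x^T Q x + c^T x + lambda^T (A x - b)
Stationarity (grad_x L = 0): Q x + c + A^T lambda = 0.
Primal feasibility: A x = b.

This gives the KKT block system:
  [ Q   A^T ] [ x     ]   [-c ]
  [ A    0  ] [ lambda ] = [ b ]

Solving the linear system:
  x*      = (3.1273, -1.3091)
  lambda* = (5.7091)
  f(x*)   = 34.7636

x* = (3.1273, -1.3091), lambda* = (5.7091)


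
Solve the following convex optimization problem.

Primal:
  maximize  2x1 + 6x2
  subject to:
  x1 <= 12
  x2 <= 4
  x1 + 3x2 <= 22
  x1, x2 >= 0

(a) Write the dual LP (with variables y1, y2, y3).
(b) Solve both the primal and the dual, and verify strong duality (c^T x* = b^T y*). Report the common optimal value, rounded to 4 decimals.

The standard primal-dual pair for 'max c^T x s.t. A x <= b, x >= 0' is:
  Dual:  min b^T y  s.t.  A^T y >= c,  y >= 0.

So the dual LP is:
  minimize  12y1 + 4y2 + 22y3
  subject to:
    y1 + y3 >= 2
    y2 + 3y3 >= 6
    y1, y2, y3 >= 0

Solving the primal: x* = (10, 4).
  primal value c^T x* = 44.
Solving the dual: y* = (0, 0, 2).
  dual value b^T y* = 44.
Strong duality: c^T x* = b^T y*. Confirmed.

44


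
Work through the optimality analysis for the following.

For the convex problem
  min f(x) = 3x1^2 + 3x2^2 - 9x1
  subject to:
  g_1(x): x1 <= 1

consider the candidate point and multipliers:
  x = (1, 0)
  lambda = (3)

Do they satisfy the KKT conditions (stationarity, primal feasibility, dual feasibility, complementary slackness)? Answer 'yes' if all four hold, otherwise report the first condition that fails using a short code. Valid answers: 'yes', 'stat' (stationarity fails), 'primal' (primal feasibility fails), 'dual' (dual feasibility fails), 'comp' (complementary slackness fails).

Gradient of f: grad f(x) = Q x + c = (-3, 0)
Constraint values g_i(x) = a_i^T x - b_i:
  g_1((1, 0)) = 0
Stationarity residual: grad f(x) + sum_i lambda_i a_i = (0, 0)
  -> stationarity OK
Primal feasibility (all g_i <= 0): OK
Dual feasibility (all lambda_i >= 0): OK
Complementary slackness (lambda_i * g_i(x) = 0 for all i): OK

Verdict: yes, KKT holds.

yes


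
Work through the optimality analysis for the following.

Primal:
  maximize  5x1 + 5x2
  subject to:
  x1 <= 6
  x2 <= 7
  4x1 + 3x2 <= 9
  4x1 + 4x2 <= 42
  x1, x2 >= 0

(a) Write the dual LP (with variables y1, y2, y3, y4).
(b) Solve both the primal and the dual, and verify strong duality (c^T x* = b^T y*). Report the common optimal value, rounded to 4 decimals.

The standard primal-dual pair for 'max c^T x s.t. A x <= b, x >= 0' is:
  Dual:  min b^T y  s.t.  A^T y >= c,  y >= 0.

So the dual LP is:
  minimize  6y1 + 7y2 + 9y3 + 42y4
  subject to:
    y1 + 4y3 + 4y4 >= 5
    y2 + 3y3 + 4y4 >= 5
    y1, y2, y3, y4 >= 0

Solving the primal: x* = (0, 3).
  primal value c^T x* = 15.
Solving the dual: y* = (0, 0, 1.6667, 0).
  dual value b^T y* = 15.
Strong duality: c^T x* = b^T y*. Confirmed.

15


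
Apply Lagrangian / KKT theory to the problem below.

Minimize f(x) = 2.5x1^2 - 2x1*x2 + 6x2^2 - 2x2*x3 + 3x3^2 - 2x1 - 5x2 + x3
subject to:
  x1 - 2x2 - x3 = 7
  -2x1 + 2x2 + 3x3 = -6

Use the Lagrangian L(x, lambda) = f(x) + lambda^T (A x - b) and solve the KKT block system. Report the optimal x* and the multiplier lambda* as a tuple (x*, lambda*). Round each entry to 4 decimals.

Form the Lagrangian:
  L(x, lambda) = (1/2) x^T Q x + c^T x + lambda^T (A x - b)
Stationarity (grad_x L = 0): Q x + c + A^T lambda = 0.
Primal feasibility: A x = b.

This gives the KKT block system:
  [ Q   A^T ] [ x     ]   [-c ]
  [ A    0  ] [ lambda ] = [ b ]

Solving the linear system:
  x*      = (0.2609, -3.6848, 0.6304)
  lambda* = (-44.3261, -18.8261)
  f(x*)   = 107.9293

x* = (0.2609, -3.6848, 0.6304), lambda* = (-44.3261, -18.8261)


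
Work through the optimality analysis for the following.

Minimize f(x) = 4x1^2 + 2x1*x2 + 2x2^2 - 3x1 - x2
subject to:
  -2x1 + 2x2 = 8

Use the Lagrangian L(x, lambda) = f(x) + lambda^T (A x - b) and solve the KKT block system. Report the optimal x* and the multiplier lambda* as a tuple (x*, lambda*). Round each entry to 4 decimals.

Form the Lagrangian:
  L(x, lambda) = (1/2) x^T Q x + c^T x + lambda^T (A x - b)
Stationarity (grad_x L = 0): Q x + c + A^T lambda = 0.
Primal feasibility: A x = b.

This gives the KKT block system:
  [ Q   A^T ] [ x     ]   [-c ]
  [ A    0  ] [ lambda ] = [ b ]

Solving the linear system:
  x*      = (-1.25, 2.75)
  lambda* = (-3.75)
  f(x*)   = 15.5

x* = (-1.25, 2.75), lambda* = (-3.75)


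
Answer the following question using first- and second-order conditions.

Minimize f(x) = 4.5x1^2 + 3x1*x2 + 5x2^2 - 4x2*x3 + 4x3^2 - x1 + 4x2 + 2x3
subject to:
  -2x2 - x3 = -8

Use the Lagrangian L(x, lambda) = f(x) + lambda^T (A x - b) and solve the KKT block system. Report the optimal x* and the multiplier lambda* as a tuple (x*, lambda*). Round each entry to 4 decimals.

Form the Lagrangian:
  L(x, lambda) = (1/2) x^T Q x + c^T x + lambda^T (A x - b)
Stationarity (grad_x L = 0): Q x + c + A^T lambda = 0.
Primal feasibility: A x = b.

This gives the KKT block system:
  [ Q   A^T ] [ x     ]   [-c ]
  [ A    0  ] [ lambda ] = [ b ]

Solving the linear system:
  x*      = (-0.8226, 2.8012, 2.3977)
  lambda* = (9.9766)
  f(x*)   = 48.3177

x* = (-0.8226, 2.8012, 2.3977), lambda* = (9.9766)


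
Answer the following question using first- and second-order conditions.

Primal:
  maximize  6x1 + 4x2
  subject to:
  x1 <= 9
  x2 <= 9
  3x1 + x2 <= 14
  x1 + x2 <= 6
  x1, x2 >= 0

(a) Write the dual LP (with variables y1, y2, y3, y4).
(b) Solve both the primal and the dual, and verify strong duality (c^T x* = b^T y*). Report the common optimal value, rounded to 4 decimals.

The standard primal-dual pair for 'max c^T x s.t. A x <= b, x >= 0' is:
  Dual:  min b^T y  s.t.  A^T y >= c,  y >= 0.

So the dual LP is:
  minimize  9y1 + 9y2 + 14y3 + 6y4
  subject to:
    y1 + 3y3 + y4 >= 6
    y2 + y3 + y4 >= 4
    y1, y2, y3, y4 >= 0

Solving the primal: x* = (4, 2).
  primal value c^T x* = 32.
Solving the dual: y* = (0, 0, 1, 3).
  dual value b^T y* = 32.
Strong duality: c^T x* = b^T y*. Confirmed.

32


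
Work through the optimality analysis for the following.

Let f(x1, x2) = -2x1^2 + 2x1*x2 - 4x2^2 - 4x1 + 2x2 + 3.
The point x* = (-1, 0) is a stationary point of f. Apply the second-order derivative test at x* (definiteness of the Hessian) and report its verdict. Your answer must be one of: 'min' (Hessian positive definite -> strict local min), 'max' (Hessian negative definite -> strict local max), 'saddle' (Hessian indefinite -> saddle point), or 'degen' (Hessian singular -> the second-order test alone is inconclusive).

Compute the Hessian H = grad^2 f:
  H = [[-4, 2], [2, -8]]
Verify stationarity: grad f(x*) = H x* + g = (0, 0).
Eigenvalues of H: -8.8284, -3.1716.
Both eigenvalues < 0, so H is negative definite -> x* is a strict local max.

max


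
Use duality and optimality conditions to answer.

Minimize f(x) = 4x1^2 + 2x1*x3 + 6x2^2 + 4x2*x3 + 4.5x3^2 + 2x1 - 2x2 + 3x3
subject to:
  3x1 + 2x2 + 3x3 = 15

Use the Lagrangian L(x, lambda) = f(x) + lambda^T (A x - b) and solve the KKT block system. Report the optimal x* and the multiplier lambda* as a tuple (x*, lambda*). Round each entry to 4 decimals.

Form the Lagrangian:
  L(x, lambda) = (1/2) x^T Q x + c^T x + lambda^T (A x - b)
Stationarity (grad_x L = 0): Q x + c + A^T lambda = 0.
Primal feasibility: A x = b.

This gives the KKT block system:
  [ Q   A^T ] [ x     ]   [-c ]
  [ A    0  ] [ lambda ] = [ b ]

Solving the linear system:
  x*      = (2.7106, 1.1431, 1.5273)
  lambda* = (-8.9132)
  f(x*)   = 70.7074

x* = (2.7106, 1.1431, 1.5273), lambda* = (-8.9132)


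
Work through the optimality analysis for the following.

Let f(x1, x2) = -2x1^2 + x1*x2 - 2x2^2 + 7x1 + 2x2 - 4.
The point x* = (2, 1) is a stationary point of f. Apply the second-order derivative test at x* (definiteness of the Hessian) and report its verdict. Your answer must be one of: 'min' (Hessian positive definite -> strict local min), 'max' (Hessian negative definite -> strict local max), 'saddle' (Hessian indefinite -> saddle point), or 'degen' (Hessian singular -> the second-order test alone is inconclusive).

Compute the Hessian H = grad^2 f:
  H = [[-4, 1], [1, -4]]
Verify stationarity: grad f(x*) = H x* + g = (0, 0).
Eigenvalues of H: -5, -3.
Both eigenvalues < 0, so H is negative definite -> x* is a strict local max.

max


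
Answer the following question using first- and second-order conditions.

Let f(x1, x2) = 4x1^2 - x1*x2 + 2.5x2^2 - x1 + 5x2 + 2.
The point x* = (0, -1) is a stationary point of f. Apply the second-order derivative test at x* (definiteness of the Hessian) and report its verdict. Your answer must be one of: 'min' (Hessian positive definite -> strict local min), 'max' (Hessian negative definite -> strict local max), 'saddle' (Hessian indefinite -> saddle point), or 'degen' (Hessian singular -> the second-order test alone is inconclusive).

Compute the Hessian H = grad^2 f:
  H = [[8, -1], [-1, 5]]
Verify stationarity: grad f(x*) = H x* + g = (0, 0).
Eigenvalues of H: 4.6972, 8.3028.
Both eigenvalues > 0, so H is positive definite -> x* is a strict local min.

min


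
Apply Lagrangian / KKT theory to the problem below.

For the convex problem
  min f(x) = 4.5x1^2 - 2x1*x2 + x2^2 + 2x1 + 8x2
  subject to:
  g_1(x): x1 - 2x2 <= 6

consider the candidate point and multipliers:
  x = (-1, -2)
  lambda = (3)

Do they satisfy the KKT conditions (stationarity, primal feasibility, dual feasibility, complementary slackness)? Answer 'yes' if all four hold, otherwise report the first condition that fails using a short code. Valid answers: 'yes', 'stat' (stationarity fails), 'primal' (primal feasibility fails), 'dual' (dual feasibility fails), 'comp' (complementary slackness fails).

Gradient of f: grad f(x) = Q x + c = (-3, 6)
Constraint values g_i(x) = a_i^T x - b_i:
  g_1((-1, -2)) = -3
Stationarity residual: grad f(x) + sum_i lambda_i a_i = (0, 0)
  -> stationarity OK
Primal feasibility (all g_i <= 0): OK
Dual feasibility (all lambda_i >= 0): OK
Complementary slackness (lambda_i * g_i(x) = 0 for all i): FAILS

Verdict: the first failing condition is complementary_slackness -> comp.

comp


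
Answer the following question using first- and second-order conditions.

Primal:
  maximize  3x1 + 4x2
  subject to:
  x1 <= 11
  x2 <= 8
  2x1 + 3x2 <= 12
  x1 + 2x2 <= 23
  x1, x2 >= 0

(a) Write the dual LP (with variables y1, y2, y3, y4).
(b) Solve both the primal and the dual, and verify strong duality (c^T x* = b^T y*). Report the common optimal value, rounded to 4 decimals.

The standard primal-dual pair for 'max c^T x s.t. A x <= b, x >= 0' is:
  Dual:  min b^T y  s.t.  A^T y >= c,  y >= 0.

So the dual LP is:
  minimize  11y1 + 8y2 + 12y3 + 23y4
  subject to:
    y1 + 2y3 + y4 >= 3
    y2 + 3y3 + 2y4 >= 4
    y1, y2, y3, y4 >= 0

Solving the primal: x* = (6, 0).
  primal value c^T x* = 18.
Solving the dual: y* = (0, 0, 1.5, 0).
  dual value b^T y* = 18.
Strong duality: c^T x* = b^T y*. Confirmed.

18


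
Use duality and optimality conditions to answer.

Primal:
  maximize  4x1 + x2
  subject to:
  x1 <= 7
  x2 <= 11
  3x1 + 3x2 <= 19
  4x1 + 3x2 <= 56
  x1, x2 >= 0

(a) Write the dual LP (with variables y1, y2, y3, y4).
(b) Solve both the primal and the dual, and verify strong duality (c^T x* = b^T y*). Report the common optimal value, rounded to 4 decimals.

The standard primal-dual pair for 'max c^T x s.t. A x <= b, x >= 0' is:
  Dual:  min b^T y  s.t.  A^T y >= c,  y >= 0.

So the dual LP is:
  minimize  7y1 + 11y2 + 19y3 + 56y4
  subject to:
    y1 + 3y3 + 4y4 >= 4
    y2 + 3y3 + 3y4 >= 1
    y1, y2, y3, y4 >= 0

Solving the primal: x* = (6.3333, 0).
  primal value c^T x* = 25.3333.
Solving the dual: y* = (0, 0, 1.3333, 0).
  dual value b^T y* = 25.3333.
Strong duality: c^T x* = b^T y*. Confirmed.

25.3333


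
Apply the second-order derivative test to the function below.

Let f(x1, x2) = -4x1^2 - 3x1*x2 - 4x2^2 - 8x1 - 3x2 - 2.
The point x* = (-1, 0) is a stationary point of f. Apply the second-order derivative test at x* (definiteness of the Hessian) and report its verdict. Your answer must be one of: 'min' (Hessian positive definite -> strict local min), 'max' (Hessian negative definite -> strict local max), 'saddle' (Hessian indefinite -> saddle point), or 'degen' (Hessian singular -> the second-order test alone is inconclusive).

Compute the Hessian H = grad^2 f:
  H = [[-8, -3], [-3, -8]]
Verify stationarity: grad f(x*) = H x* + g = (0, 0).
Eigenvalues of H: -11, -5.
Both eigenvalues < 0, so H is negative definite -> x* is a strict local max.

max


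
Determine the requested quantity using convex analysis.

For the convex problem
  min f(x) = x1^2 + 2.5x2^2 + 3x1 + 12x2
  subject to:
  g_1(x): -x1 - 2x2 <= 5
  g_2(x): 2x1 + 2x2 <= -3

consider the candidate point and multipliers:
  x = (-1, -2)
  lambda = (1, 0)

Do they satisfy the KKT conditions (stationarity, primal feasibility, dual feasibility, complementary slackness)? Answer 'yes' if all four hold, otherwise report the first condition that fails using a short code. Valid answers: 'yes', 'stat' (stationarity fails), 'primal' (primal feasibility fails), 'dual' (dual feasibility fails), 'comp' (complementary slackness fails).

Gradient of f: grad f(x) = Q x + c = (1, 2)
Constraint values g_i(x) = a_i^T x - b_i:
  g_1((-1, -2)) = 0
  g_2((-1, -2)) = -3
Stationarity residual: grad f(x) + sum_i lambda_i a_i = (0, 0)
  -> stationarity OK
Primal feasibility (all g_i <= 0): OK
Dual feasibility (all lambda_i >= 0): OK
Complementary slackness (lambda_i * g_i(x) = 0 for all i): OK

Verdict: yes, KKT holds.

yes


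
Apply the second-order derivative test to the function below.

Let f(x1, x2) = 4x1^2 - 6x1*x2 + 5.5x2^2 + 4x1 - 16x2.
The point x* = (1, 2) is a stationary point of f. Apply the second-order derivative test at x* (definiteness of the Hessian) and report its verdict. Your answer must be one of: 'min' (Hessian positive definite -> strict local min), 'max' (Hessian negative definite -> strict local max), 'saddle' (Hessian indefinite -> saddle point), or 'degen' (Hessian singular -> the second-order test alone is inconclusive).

Compute the Hessian H = grad^2 f:
  H = [[8, -6], [-6, 11]]
Verify stationarity: grad f(x*) = H x* + g = (0, 0).
Eigenvalues of H: 3.3153, 15.6847.
Both eigenvalues > 0, so H is positive definite -> x* is a strict local min.

min


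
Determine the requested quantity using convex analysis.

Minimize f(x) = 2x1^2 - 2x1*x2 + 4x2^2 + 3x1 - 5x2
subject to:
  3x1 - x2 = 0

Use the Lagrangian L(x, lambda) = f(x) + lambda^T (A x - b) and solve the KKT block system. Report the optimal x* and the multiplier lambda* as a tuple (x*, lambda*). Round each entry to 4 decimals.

Form the Lagrangian:
  L(x, lambda) = (1/2) x^T Q x + c^T x + lambda^T (A x - b)
Stationarity (grad_x L = 0): Q x + c + A^T lambda = 0.
Primal feasibility: A x = b.

This gives the KKT block system:
  [ Q   A^T ] [ x     ]   [-c ]
  [ A    0  ] [ lambda ] = [ b ]

Solving the linear system:
  x*      = (0.1875, 0.5625)
  lambda* = (-0.875)
  f(x*)   = -1.125

x* = (0.1875, 0.5625), lambda* = (-0.875)


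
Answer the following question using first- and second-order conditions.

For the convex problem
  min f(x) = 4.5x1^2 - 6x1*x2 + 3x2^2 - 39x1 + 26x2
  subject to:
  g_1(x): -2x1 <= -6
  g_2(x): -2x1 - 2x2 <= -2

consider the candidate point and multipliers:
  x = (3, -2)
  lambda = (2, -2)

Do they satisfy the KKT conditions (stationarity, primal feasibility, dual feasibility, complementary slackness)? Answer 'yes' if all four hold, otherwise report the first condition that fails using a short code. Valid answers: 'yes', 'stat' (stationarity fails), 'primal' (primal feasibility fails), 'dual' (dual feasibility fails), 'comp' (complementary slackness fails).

Gradient of f: grad f(x) = Q x + c = (0, -4)
Constraint values g_i(x) = a_i^T x - b_i:
  g_1((3, -2)) = 0
  g_2((3, -2)) = 0
Stationarity residual: grad f(x) + sum_i lambda_i a_i = (0, 0)
  -> stationarity OK
Primal feasibility (all g_i <= 0): OK
Dual feasibility (all lambda_i >= 0): FAILS
Complementary slackness (lambda_i * g_i(x) = 0 for all i): OK

Verdict: the first failing condition is dual_feasibility -> dual.

dual


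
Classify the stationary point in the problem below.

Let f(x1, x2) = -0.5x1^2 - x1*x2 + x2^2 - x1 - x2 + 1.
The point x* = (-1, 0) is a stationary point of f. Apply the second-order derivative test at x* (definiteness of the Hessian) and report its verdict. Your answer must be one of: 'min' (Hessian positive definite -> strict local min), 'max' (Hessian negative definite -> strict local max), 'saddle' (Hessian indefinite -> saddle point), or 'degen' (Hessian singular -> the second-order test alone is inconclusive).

Compute the Hessian H = grad^2 f:
  H = [[-1, -1], [-1, 2]]
Verify stationarity: grad f(x*) = H x* + g = (0, 0).
Eigenvalues of H: -1.3028, 2.3028.
Eigenvalues have mixed signs, so H is indefinite -> x* is a saddle point.

saddle


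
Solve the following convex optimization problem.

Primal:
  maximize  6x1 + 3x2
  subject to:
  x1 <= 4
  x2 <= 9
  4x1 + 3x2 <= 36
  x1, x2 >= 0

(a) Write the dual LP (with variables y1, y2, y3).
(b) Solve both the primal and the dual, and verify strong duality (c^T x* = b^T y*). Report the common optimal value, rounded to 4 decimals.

The standard primal-dual pair for 'max c^T x s.t. A x <= b, x >= 0' is:
  Dual:  min b^T y  s.t.  A^T y >= c,  y >= 0.

So the dual LP is:
  minimize  4y1 + 9y2 + 36y3
  subject to:
    y1 + 4y3 >= 6
    y2 + 3y3 >= 3
    y1, y2, y3 >= 0

Solving the primal: x* = (4, 6.6667).
  primal value c^T x* = 44.
Solving the dual: y* = (2, 0, 1).
  dual value b^T y* = 44.
Strong duality: c^T x* = b^T y*. Confirmed.

44


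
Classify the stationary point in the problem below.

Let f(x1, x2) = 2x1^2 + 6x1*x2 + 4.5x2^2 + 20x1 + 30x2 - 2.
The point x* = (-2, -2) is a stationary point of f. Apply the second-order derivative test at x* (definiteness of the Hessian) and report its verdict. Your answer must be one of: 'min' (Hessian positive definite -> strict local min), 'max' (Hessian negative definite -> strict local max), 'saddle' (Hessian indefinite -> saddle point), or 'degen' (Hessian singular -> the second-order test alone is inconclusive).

Compute the Hessian H = grad^2 f:
  H = [[4, 6], [6, 9]]
Verify stationarity: grad f(x*) = H x* + g = (0, 0).
Eigenvalues of H: 0, 13.
H has a zero eigenvalue (singular; positive semidefinite but not definite), so H is neither positive definite, negative definite, nor indefinite. The second-order test alone is inconclusive -> degen.
(Indeed, f is constant along the null direction of H through x*, so x* is not a strict local extremum.)

degen


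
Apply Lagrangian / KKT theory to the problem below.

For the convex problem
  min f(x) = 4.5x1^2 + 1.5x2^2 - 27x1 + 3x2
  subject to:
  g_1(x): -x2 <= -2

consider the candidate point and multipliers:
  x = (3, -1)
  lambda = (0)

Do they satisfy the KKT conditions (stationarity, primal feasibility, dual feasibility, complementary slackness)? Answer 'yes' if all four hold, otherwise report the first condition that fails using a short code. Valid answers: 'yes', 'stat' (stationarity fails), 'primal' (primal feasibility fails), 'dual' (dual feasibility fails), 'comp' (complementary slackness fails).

Gradient of f: grad f(x) = Q x + c = (0, 0)
Constraint values g_i(x) = a_i^T x - b_i:
  g_1((3, -1)) = 3
Stationarity residual: grad f(x) + sum_i lambda_i a_i = (0, 0)
  -> stationarity OK
Primal feasibility (all g_i <= 0): FAILS
Dual feasibility (all lambda_i >= 0): OK
Complementary slackness (lambda_i * g_i(x) = 0 for all i): OK

Verdict: the first failing condition is primal_feasibility -> primal.

primal


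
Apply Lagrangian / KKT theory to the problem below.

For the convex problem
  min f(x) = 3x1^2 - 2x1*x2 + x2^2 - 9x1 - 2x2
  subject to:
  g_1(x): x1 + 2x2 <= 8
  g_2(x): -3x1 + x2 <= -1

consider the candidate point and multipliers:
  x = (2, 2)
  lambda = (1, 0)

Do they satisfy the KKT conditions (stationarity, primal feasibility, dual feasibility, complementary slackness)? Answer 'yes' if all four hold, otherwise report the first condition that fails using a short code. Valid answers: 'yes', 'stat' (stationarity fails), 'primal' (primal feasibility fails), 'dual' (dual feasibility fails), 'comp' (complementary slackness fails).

Gradient of f: grad f(x) = Q x + c = (-1, -2)
Constraint values g_i(x) = a_i^T x - b_i:
  g_1((2, 2)) = -2
  g_2((2, 2)) = -3
Stationarity residual: grad f(x) + sum_i lambda_i a_i = (0, 0)
  -> stationarity OK
Primal feasibility (all g_i <= 0): OK
Dual feasibility (all lambda_i >= 0): OK
Complementary slackness (lambda_i * g_i(x) = 0 for all i): FAILS

Verdict: the first failing condition is complementary_slackness -> comp.

comp


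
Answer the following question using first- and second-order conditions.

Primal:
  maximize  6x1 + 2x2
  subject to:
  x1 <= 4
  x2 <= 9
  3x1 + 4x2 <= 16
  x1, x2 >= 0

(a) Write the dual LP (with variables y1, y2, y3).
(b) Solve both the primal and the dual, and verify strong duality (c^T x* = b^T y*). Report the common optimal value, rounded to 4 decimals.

The standard primal-dual pair for 'max c^T x s.t. A x <= b, x >= 0' is:
  Dual:  min b^T y  s.t.  A^T y >= c,  y >= 0.

So the dual LP is:
  minimize  4y1 + 9y2 + 16y3
  subject to:
    y1 + 3y3 >= 6
    y2 + 4y3 >= 2
    y1, y2, y3 >= 0

Solving the primal: x* = (4, 1).
  primal value c^T x* = 26.
Solving the dual: y* = (4.5, 0, 0.5).
  dual value b^T y* = 26.
Strong duality: c^T x* = b^T y*. Confirmed.

26


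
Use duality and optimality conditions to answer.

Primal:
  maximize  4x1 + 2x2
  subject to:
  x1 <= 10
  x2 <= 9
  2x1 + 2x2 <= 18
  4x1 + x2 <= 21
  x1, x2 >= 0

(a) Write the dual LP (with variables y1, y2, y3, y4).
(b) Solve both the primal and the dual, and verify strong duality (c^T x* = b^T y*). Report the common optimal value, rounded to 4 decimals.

The standard primal-dual pair for 'max c^T x s.t. A x <= b, x >= 0' is:
  Dual:  min b^T y  s.t.  A^T y >= c,  y >= 0.

So the dual LP is:
  minimize  10y1 + 9y2 + 18y3 + 21y4
  subject to:
    y1 + 2y3 + 4y4 >= 4
    y2 + 2y3 + y4 >= 2
    y1, y2, y3, y4 >= 0

Solving the primal: x* = (4, 5).
  primal value c^T x* = 26.
Solving the dual: y* = (0, 0, 0.6667, 0.6667).
  dual value b^T y* = 26.
Strong duality: c^T x* = b^T y*. Confirmed.

26


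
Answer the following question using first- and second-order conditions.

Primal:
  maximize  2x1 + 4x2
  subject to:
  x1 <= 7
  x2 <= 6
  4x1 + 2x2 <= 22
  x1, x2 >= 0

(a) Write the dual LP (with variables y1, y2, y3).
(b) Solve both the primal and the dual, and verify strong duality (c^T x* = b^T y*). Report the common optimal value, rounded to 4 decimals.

The standard primal-dual pair for 'max c^T x s.t. A x <= b, x >= 0' is:
  Dual:  min b^T y  s.t.  A^T y >= c,  y >= 0.

So the dual LP is:
  minimize  7y1 + 6y2 + 22y3
  subject to:
    y1 + 4y3 >= 2
    y2 + 2y3 >= 4
    y1, y2, y3 >= 0

Solving the primal: x* = (2.5, 6).
  primal value c^T x* = 29.
Solving the dual: y* = (0, 3, 0.5).
  dual value b^T y* = 29.
Strong duality: c^T x* = b^T y*. Confirmed.

29


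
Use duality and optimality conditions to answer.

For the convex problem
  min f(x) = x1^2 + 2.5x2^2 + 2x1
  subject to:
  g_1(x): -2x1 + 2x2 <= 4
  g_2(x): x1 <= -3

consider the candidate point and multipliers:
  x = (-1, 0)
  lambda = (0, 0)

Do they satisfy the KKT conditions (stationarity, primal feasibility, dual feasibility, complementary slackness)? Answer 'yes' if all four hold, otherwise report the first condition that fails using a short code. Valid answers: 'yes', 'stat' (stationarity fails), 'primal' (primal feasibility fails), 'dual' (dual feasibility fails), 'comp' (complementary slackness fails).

Gradient of f: grad f(x) = Q x + c = (0, 0)
Constraint values g_i(x) = a_i^T x - b_i:
  g_1((-1, 0)) = -2
  g_2((-1, 0)) = 2
Stationarity residual: grad f(x) + sum_i lambda_i a_i = (0, 0)
  -> stationarity OK
Primal feasibility (all g_i <= 0): FAILS
Dual feasibility (all lambda_i >= 0): OK
Complementary slackness (lambda_i * g_i(x) = 0 for all i): OK

Verdict: the first failing condition is primal_feasibility -> primal.

primal


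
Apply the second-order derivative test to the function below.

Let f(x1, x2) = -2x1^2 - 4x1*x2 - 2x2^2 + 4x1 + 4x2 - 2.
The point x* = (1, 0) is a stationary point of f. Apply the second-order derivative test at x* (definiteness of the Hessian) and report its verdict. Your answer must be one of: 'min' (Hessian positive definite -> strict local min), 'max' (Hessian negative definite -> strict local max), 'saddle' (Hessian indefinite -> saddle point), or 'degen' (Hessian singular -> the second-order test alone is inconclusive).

Compute the Hessian H = grad^2 f:
  H = [[-4, -4], [-4, -4]]
Verify stationarity: grad f(x*) = H x* + g = (0, 0).
Eigenvalues of H: -8, 0.
H has a zero eigenvalue (singular; negative semidefinite but not definite), so H is neither positive definite, negative definite, nor indefinite. The second-order test alone is inconclusive -> degen.
(Indeed, f is constant along the null direction of H through x*, so x* is not a strict local extremum.)

degen


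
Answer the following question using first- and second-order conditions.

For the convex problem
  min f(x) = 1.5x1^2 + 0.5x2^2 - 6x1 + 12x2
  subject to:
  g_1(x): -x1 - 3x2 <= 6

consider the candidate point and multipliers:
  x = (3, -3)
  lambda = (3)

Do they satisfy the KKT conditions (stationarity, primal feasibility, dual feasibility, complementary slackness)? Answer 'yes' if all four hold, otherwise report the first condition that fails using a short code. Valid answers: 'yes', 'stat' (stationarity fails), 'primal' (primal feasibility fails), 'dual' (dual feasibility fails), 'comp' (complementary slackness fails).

Gradient of f: grad f(x) = Q x + c = (3, 9)
Constraint values g_i(x) = a_i^T x - b_i:
  g_1((3, -3)) = 0
Stationarity residual: grad f(x) + sum_i lambda_i a_i = (0, 0)
  -> stationarity OK
Primal feasibility (all g_i <= 0): OK
Dual feasibility (all lambda_i >= 0): OK
Complementary slackness (lambda_i * g_i(x) = 0 for all i): OK

Verdict: yes, KKT holds.

yes


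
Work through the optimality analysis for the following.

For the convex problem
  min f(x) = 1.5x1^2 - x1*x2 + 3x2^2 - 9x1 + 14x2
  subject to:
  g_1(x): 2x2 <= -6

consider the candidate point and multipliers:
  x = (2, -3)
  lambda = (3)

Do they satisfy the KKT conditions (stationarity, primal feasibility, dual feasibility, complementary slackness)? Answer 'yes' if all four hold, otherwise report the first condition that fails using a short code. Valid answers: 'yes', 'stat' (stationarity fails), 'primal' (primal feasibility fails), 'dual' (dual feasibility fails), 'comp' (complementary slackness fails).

Gradient of f: grad f(x) = Q x + c = (0, -6)
Constraint values g_i(x) = a_i^T x - b_i:
  g_1((2, -3)) = 0
Stationarity residual: grad f(x) + sum_i lambda_i a_i = (0, 0)
  -> stationarity OK
Primal feasibility (all g_i <= 0): OK
Dual feasibility (all lambda_i >= 0): OK
Complementary slackness (lambda_i * g_i(x) = 0 for all i): OK

Verdict: yes, KKT holds.

yes


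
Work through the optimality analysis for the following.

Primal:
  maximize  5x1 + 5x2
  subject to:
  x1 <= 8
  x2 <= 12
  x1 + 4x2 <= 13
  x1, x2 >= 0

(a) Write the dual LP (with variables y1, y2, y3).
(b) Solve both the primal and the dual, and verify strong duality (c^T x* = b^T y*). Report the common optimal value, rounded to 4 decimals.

The standard primal-dual pair for 'max c^T x s.t. A x <= b, x >= 0' is:
  Dual:  min b^T y  s.t.  A^T y >= c,  y >= 0.

So the dual LP is:
  minimize  8y1 + 12y2 + 13y3
  subject to:
    y1 + y3 >= 5
    y2 + 4y3 >= 5
    y1, y2, y3 >= 0

Solving the primal: x* = (8, 1.25).
  primal value c^T x* = 46.25.
Solving the dual: y* = (3.75, 0, 1.25).
  dual value b^T y* = 46.25.
Strong duality: c^T x* = b^T y*. Confirmed.

46.25


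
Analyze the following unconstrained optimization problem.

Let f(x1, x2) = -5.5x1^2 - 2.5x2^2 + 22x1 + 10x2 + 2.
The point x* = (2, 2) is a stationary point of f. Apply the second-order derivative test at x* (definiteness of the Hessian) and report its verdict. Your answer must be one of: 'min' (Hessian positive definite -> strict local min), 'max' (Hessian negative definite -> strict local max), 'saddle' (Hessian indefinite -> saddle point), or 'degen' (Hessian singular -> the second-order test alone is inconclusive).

Compute the Hessian H = grad^2 f:
  H = [[-11, 0], [0, -5]]
Verify stationarity: grad f(x*) = H x* + g = (0, 0).
Eigenvalues of H: -11, -5.
Both eigenvalues < 0, so H is negative definite -> x* is a strict local max.

max


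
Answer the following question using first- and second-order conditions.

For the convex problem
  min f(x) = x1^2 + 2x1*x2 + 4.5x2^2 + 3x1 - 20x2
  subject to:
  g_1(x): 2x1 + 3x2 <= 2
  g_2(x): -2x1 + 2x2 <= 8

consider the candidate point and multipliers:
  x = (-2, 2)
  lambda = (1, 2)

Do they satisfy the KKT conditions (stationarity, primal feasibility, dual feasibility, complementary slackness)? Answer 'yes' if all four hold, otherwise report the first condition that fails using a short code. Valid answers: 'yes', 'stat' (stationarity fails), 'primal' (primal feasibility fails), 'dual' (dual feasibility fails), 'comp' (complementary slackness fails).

Gradient of f: grad f(x) = Q x + c = (3, -6)
Constraint values g_i(x) = a_i^T x - b_i:
  g_1((-2, 2)) = 0
  g_2((-2, 2)) = 0
Stationarity residual: grad f(x) + sum_i lambda_i a_i = (1, 1)
  -> stationarity FAILS
Primal feasibility (all g_i <= 0): OK
Dual feasibility (all lambda_i >= 0): OK
Complementary slackness (lambda_i * g_i(x) = 0 for all i): OK

Verdict: the first failing condition is stationarity -> stat.

stat


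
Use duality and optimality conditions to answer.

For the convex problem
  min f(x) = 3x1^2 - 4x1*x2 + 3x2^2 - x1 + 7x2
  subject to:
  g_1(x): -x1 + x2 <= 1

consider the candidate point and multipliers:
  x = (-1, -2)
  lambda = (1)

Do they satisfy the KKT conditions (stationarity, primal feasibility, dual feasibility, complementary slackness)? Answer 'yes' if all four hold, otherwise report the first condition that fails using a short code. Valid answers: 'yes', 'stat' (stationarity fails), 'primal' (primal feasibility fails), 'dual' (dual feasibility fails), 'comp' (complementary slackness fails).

Gradient of f: grad f(x) = Q x + c = (1, -1)
Constraint values g_i(x) = a_i^T x - b_i:
  g_1((-1, -2)) = -2
Stationarity residual: grad f(x) + sum_i lambda_i a_i = (0, 0)
  -> stationarity OK
Primal feasibility (all g_i <= 0): OK
Dual feasibility (all lambda_i >= 0): OK
Complementary slackness (lambda_i * g_i(x) = 0 for all i): FAILS

Verdict: the first failing condition is complementary_slackness -> comp.

comp


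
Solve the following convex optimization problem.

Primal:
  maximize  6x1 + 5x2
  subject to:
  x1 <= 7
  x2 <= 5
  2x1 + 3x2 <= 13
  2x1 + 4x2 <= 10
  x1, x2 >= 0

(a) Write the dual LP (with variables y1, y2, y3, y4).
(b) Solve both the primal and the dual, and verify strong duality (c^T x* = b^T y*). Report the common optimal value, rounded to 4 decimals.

The standard primal-dual pair for 'max c^T x s.t. A x <= b, x >= 0' is:
  Dual:  min b^T y  s.t.  A^T y >= c,  y >= 0.

So the dual LP is:
  minimize  7y1 + 5y2 + 13y3 + 10y4
  subject to:
    y1 + 2y3 + 2y4 >= 6
    y2 + 3y3 + 4y4 >= 5
    y1, y2, y3, y4 >= 0

Solving the primal: x* = (5, 0).
  primal value c^T x* = 30.
Solving the dual: y* = (0, 0, 0, 3).
  dual value b^T y* = 30.
Strong duality: c^T x* = b^T y*. Confirmed.

30


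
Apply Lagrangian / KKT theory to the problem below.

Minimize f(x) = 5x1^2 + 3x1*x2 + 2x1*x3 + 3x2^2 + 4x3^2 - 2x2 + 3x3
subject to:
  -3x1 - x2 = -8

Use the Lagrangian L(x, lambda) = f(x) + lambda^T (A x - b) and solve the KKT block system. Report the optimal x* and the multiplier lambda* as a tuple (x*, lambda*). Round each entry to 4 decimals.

Form the Lagrangian:
  L(x, lambda) = (1/2) x^T Q x + c^T x + lambda^T (A x - b)
Stationarity (grad_x L = 0): Q x + c + A^T lambda = 0.
Primal feasibility: A x = b.

This gives the KKT block system:
  [ Q   A^T ] [ x     ]   [-c ]
  [ A    0  ] [ lambda ] = [ b ]

Solving the linear system:
  x*      = (2.522, 0.4341, -1.0055)
  lambda* = (8.1703)
  f(x*)   = 30.739

x* = (2.522, 0.4341, -1.0055), lambda* = (8.1703)
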